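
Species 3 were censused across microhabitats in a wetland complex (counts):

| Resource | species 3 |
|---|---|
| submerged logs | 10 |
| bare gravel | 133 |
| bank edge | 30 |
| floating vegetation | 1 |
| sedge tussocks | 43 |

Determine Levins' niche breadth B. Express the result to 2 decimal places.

2.29

Proportions for species 3 (n=217): 10/217=0.0461, 133/217=0.6129, 30/217=0.1382, 1/217=0.0046, 43/217=0.1982
Σpᵢ² = 0.0461² + 0.6129² + 0.1382² + 0.0046² + 0.1982² = 0.002125 + 0.375646 + 0.019099 + 0.000021 + 0.039283 = 0.436174
B = 1 / 0.436174 = 2.2927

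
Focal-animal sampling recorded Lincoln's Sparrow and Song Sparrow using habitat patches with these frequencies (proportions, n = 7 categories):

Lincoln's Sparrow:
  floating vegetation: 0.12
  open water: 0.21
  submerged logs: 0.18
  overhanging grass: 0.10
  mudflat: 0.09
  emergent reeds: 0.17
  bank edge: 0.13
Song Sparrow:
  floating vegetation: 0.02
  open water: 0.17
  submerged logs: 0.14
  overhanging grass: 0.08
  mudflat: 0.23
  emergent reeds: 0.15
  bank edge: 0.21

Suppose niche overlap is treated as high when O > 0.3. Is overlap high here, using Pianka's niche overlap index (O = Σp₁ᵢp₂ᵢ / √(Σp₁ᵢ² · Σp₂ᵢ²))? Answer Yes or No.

Yes

Σ p₁ᵢp₂ᵢ = 0.0024 + 0.0357 + 0.0252 + 0.0080 + 0.0207 + 0.0255 + 0.0273 = 0.1448
Σp_1ᵢ² = 0.12² + 0.21² + 0.18² + 0.10² + 0.09² + 0.17² + 0.13² = 0.0144 + 0.0441 + 0.0324 + 0.0100 + 0.0081 + 0.0289 + 0.0169 = 0.1548
Σp_2ᵢ² = 0.02² + 0.17² + 0.14² + 0.08² + 0.23² + 0.15² + 0.21² = 0.0004 + 0.0289 + 0.0196 + 0.0064 + 0.0529 + 0.0225 + 0.0441 = 0.1748
O = 0.1448 / √(0.1548 × 0.1748) = 0.1448 / 0.16450 = 0.8802
O = 0.8802 > 0.3 → Yes.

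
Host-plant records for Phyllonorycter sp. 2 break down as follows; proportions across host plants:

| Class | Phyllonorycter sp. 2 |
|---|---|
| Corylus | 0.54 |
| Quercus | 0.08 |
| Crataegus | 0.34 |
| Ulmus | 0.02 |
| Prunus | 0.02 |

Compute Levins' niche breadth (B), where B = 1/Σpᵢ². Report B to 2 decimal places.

2.41

Σpᵢ² = 0.54² + 0.08² + 0.34² + 0.02² + 0.02² = 0.2916 + 0.0064 + 0.1156 + 0.0004 + 0.0004 = 0.4144
B = 1 / 0.4144 = 2.4131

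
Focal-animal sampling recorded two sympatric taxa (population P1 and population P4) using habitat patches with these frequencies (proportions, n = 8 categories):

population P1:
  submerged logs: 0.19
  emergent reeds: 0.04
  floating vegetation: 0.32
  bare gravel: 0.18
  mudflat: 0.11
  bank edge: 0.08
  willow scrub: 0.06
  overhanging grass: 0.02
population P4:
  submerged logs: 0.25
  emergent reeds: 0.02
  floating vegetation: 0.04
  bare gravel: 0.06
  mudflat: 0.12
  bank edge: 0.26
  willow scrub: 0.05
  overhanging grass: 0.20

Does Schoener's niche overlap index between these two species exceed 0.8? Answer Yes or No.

Σ|p₁ᵢ − p₂ᵢ| = 0.06 + 0.02 + 0.28 + 0.12 + 0.01 + 0.18 + 0.01 + 0.18 = 0.86
D = 1 − ½ × 0.86 = 1 − 0.430 = 0.5700
D = 0.5700 < 0.8 → No.

No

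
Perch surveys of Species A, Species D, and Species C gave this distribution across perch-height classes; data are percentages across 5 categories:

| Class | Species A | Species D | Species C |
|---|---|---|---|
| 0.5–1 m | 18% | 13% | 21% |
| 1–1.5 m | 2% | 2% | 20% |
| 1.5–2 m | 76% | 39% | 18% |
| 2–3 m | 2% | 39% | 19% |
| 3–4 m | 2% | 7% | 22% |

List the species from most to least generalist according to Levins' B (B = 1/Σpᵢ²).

Species C > Species D > Species A

Convert percentages to proportions (divide by 100).
Σp_Aᵢ² = 0.18² + 0.02² + 0.76² + 0.02² + 0.02² = 0.0324 + 0.0004 + 0.5776 + 0.0004 + 0.0004 = 0.6112
B_A = 1 / 0.6112 = 1.6361
Σp_Dᵢ² = 0.13² + 0.02² + 0.39² + 0.39² + 0.07² = 0.0169 + 0.0004 + 0.1521 + 0.1521 + 0.0049 = 0.3264
B_D = 1 / 0.3264 = 3.0637
Σp_Cᵢ² = 0.21² + 0.20² + 0.18² + 0.19² + 0.22² = 0.0441 + 0.0400 + 0.0324 + 0.0361 + 0.0484 = 0.2010
B_C = 1 / 0.2010 = 4.9751
Ranking by B (broadest → narrowest): Species C (4.98) > Species D (3.06) > Species A (1.64)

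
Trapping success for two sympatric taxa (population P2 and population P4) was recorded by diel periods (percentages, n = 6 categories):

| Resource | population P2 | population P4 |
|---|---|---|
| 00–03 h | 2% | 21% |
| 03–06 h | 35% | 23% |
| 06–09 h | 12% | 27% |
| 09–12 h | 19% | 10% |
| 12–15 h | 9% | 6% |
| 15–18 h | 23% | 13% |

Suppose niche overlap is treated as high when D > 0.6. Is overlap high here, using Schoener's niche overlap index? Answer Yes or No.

Convert percentages to proportions (divide by 100).
Σ|p₁ᵢ − p₂ᵢ| = 0.19 + 0.12 + 0.15 + 0.09 + 0.03 + 0.10 = 0.68
D = 1 − ½ × 0.68 = 1 − 0.340 = 0.6600
D = 0.6600 > 0.6 → Yes.

Yes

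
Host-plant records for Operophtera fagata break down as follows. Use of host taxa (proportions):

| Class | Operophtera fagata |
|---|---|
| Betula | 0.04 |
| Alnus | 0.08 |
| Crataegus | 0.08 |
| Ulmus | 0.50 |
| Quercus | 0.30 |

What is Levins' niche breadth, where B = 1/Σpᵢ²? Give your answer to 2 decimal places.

Σpᵢ² = 0.04² + 0.08² + 0.08² + 0.50² + 0.30² = 0.0016 + 0.0064 + 0.0064 + 0.2500 + 0.0900 = 0.3544
B = 1 / 0.3544 = 2.8217

2.82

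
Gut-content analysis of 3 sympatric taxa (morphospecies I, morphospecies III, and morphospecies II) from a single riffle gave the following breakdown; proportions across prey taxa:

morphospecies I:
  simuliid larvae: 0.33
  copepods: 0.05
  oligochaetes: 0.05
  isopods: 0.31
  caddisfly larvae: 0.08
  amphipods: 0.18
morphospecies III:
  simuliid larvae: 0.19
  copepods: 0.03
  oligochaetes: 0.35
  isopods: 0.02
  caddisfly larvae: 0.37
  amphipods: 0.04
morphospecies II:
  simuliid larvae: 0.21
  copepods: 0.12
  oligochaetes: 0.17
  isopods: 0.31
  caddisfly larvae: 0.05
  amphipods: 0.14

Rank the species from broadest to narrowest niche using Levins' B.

Σp_Iᵢ² = 0.33² + 0.05² + 0.05² + 0.31² + 0.08² + 0.18² = 0.1089 + 0.0025 + 0.0025 + 0.0961 + 0.0064 + 0.0324 = 0.2488
B_I = 1 / 0.2488 = 4.0193
Σp_IIIᵢ² = 0.19² + 0.03² + 0.35² + 0.02² + 0.37² + 0.04² = 0.0361 + 0.0009 + 0.1225 + 0.0004 + 0.1369 + 0.0016 = 0.2984
B_III = 1 / 0.2984 = 3.3512
Σp_IIᵢ² = 0.21² + 0.12² + 0.17² + 0.31² + 0.05² + 0.14² = 0.0441 + 0.0144 + 0.0289 + 0.0961 + 0.0025 + 0.0196 = 0.2056
B_II = 1 / 0.2056 = 4.8638
Ranking by B (broadest → narrowest): morphospecies II (4.86) > morphospecies I (4.02) > morphospecies III (3.35)

morphospecies II > morphospecies I > morphospecies III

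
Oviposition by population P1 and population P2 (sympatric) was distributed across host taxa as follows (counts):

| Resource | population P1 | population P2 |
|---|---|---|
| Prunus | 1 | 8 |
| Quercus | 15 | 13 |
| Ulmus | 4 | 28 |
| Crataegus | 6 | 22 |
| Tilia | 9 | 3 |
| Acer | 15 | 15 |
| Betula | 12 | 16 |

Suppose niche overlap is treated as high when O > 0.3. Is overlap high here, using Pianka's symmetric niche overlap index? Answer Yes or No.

Yes

Proportions for population P1 (n=62): 1/62=0.0161, 15/62=0.2419, 4/62=0.0645, 6/62=0.0968, 9/62=0.1452, 15/62=0.2419, 12/62=0.1935
Proportions for population P2 (n=105): 8/105=0.0762, 13/105=0.1238, 28/105=0.2667, 22/105=0.2095, 3/105=0.0286, 15/105=0.1429, 16/105=0.1524
Σ p₁ᵢp₂ᵢ = 0.001227 + 0.029947 + 0.017202 + 0.020280 + 0.004153 + 0.034568 + 0.029489 = 0.136866
Σp_1ᵢ² = 0.0161² + 0.2419² + 0.0645² + 0.0968² + 0.1452² + 0.2419² + 0.1935² = 0.000259 + 0.058516 + 0.004160 + 0.009370 + 0.021083 + 0.058516 + 0.037442 = 0.189346
Σp_2ᵢ² = 0.0762² + 0.1238² + 0.2667² + 0.2095² + 0.0286² + 0.1429² + 0.1524² = 0.005806 + 0.015326 + 0.071129 + 0.043890 + 0.000818 + 0.020420 + 0.023226 = 0.180615
O = 0.136866 / √(0.189346 × 0.180615) = 0.136866 / 0.1849290 = 0.7401
O = 0.7401 > 0.3 → Yes.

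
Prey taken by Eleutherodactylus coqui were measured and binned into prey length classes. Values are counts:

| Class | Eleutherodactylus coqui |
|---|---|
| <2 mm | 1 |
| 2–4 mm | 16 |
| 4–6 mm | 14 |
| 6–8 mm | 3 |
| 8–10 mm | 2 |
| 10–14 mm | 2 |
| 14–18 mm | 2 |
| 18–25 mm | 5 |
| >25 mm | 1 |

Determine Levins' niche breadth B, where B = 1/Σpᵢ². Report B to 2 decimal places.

4.23

Proportions for Eleutherodactylus coqui (n=46): 1/46=0.0217, 16/46=0.3478, 14/46=0.3043, 3/46=0.0652, 2/46=0.0435, 2/46=0.0435, 2/46=0.0435, 5/46=0.1087, 1/46=0.0217
Σpᵢ² = 0.0217² + 0.3478² + 0.3043² + 0.0652² + 0.0435² + 0.0435² + 0.0435² + 0.1087² + 0.0217² = 0.000471 + 0.120965 + 0.092598 + 0.004251 + 0.001892 + 0.001892 + 0.001892 + 0.011816 + 0.000471 = 0.236248
B = 1 / 0.236248 = 4.2328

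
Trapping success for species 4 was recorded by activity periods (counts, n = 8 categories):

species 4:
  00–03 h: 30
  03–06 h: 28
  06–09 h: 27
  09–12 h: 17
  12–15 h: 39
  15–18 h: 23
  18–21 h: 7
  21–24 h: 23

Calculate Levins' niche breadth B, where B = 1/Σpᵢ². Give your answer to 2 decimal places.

Proportions for species 4 (n=194): 30/194=0.1546, 28/194=0.1443, 27/194=0.1392, 17/194=0.0876, 39/194=0.2010, 23/194=0.1186, 7/194=0.0361, 23/194=0.1186
Σpᵢ² = 0.1546² + 0.1443² + 0.1392² + 0.0876² + 0.2010² + 0.1186² + 0.0361² + 0.1186² = 0.023901 + 0.020822 + 0.019377 + 0.007674 + 0.040401 + 0.014066 + 0.001303 + 0.014066 = 0.141610
B = 1 / 0.141610 = 7.0616

7.06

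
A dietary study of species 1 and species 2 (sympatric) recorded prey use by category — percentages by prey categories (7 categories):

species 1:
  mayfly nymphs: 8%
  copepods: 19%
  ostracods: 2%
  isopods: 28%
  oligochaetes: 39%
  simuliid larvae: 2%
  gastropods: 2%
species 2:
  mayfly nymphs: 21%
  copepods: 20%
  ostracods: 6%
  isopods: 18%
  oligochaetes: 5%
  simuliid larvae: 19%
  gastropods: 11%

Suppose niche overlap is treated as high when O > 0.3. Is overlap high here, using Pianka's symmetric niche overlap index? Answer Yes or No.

Convert percentages to proportions (divide by 100).
Σ p₁ᵢp₂ᵢ = 0.0168 + 0.0380 + 0.0012 + 0.0504 + 0.0195 + 0.0038 + 0.0022 = 0.1319
Σp_1ᵢ² = 0.08² + 0.19² + 0.02² + 0.28² + 0.39² + 0.02² + 0.02² = 0.0064 + 0.0361 + 0.0004 + 0.0784 + 0.1521 + 0.0004 + 0.0004 = 0.2742
Σp_2ᵢ² = 0.21² + 0.20² + 0.06² + 0.18² + 0.05² + 0.19² + 0.11² = 0.0441 + 0.0400 + 0.0036 + 0.0324 + 0.0025 + 0.0361 + 0.0121 = 0.1708
O = 0.1319 / √(0.2742 × 0.1708) = 0.1319 / 0.21641 = 0.6095
O = 0.6095 > 0.3 → Yes.

Yes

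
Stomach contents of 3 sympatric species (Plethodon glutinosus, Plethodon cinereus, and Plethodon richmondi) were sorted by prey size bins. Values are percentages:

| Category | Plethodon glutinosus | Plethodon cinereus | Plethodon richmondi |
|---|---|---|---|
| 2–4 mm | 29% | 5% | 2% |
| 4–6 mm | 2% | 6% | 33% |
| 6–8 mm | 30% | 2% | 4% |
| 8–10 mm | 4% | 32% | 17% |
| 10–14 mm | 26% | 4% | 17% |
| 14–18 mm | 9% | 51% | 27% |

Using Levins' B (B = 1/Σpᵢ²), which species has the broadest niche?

Plethodon richmondi

Convert percentages to proportions (divide by 100).
Σp_glutᵢ² = 0.29² + 0.02² + 0.30² + 0.04² + 0.26² + 0.09² = 0.0841 + 0.0004 + 0.0900 + 0.0016 + 0.0676 + 0.0081 = 0.2518
B_glut = 1 / 0.2518 = 3.9714
Σp_cineᵢ² = 0.05² + 0.06² + 0.02² + 0.32² + 0.04² + 0.51² = 0.0025 + 0.0036 + 0.0004 + 0.1024 + 0.0016 + 0.2601 = 0.3706
B_cine = 1 / 0.3706 = 2.6983
Σp_richᵢ² = 0.02² + 0.33² + 0.04² + 0.17² + 0.17² + 0.27² = 0.0004 + 0.1089 + 0.0016 + 0.0289 + 0.0289 + 0.0729 = 0.2416
B_rich = 1 / 0.2416 = 4.1391
Highest B → broadest niche (most generalist): Plethodon richmondi (B = 4.14).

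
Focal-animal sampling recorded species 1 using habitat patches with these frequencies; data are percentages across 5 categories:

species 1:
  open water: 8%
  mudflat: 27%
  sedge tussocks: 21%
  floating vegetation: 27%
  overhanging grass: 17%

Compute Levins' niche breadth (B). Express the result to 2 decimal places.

Convert percentages to proportions (divide by 100).
Σpᵢ² = 0.08² + 0.27² + 0.21² + 0.27² + 0.17² = 0.0064 + 0.0729 + 0.0441 + 0.0729 + 0.0289 = 0.2252
B = 1 / 0.2252 = 4.4405

4.44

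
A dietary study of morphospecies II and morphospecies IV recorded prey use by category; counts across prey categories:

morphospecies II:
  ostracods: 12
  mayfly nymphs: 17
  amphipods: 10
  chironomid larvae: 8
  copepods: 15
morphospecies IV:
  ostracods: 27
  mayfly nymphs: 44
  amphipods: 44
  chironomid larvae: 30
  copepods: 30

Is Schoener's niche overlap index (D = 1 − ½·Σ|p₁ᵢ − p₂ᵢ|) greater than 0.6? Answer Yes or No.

Yes

Proportions for morphospecies II (n=62): 12/62=0.1935, 17/62=0.2742, 10/62=0.1613, 8/62=0.1290, 15/62=0.2419
Proportions for morphospecies IV (n=175): 27/175=0.1543, 44/175=0.2514, 44/175=0.2514, 30/175=0.1714, 30/175=0.1714
Σ|p₁ᵢ − p₂ᵢ| = 0.0392 + 0.0228 + 0.0901 + 0.0424 + 0.0705 = 0.2650
D = 1 − ½ × 0.2650 = 1 − 0.13250 = 0.86750
D = 0.86750 > 0.6 → Yes.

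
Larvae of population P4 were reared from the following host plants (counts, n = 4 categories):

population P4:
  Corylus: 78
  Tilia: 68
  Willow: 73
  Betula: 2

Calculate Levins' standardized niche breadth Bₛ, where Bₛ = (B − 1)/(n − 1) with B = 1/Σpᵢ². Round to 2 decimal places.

Proportions for population P4 (n=221): 78/221=0.3529, 68/221=0.3077, 73/221=0.3303, 2/221=0.0090
Σpᵢ² = 0.3529² + 0.3077² + 0.3303² + 0.0090² = 0.124538 + 0.094679 + 0.109098 + 0.000081 = 0.328396
B = 1 / 0.328396 = 3.0451
Bₛ = (B − 1)/(n − 1) = (3.0451 − 1)/(4 − 1) = 2.0451/3 = 0.6817

0.68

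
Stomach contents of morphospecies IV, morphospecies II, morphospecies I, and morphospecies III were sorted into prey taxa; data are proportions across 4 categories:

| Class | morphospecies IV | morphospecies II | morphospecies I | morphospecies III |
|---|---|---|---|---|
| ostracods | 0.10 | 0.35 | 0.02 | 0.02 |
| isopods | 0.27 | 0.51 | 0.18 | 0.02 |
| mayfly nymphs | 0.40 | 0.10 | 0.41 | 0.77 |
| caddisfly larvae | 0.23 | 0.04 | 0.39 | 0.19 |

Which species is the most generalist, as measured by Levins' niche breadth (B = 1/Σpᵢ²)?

Σp_IVᵢ² = 0.10² + 0.27² + 0.40² + 0.23² = 0.0100 + 0.0729 + 0.1600 + 0.0529 = 0.2958
B_IV = 1 / 0.2958 = 3.3807
Σp_IIᵢ² = 0.35² + 0.51² + 0.10² + 0.04² = 0.1225 + 0.2601 + 0.0100 + 0.0016 = 0.3942
B_II = 1 / 0.3942 = 2.5368
Σp_Iᵢ² = 0.02² + 0.18² + 0.41² + 0.39² = 0.0004 + 0.0324 + 0.1681 + 0.1521 = 0.3530
B_I = 1 / 0.3530 = 2.8329
Σp_IIIᵢ² = 0.02² + 0.02² + 0.77² + 0.19² = 0.0004 + 0.0004 + 0.5929 + 0.0361 = 0.6298
B_III = 1 / 0.6298 = 1.5878
Highest B → broadest niche (most generalist): morphospecies IV (B = 3.38).

morphospecies IV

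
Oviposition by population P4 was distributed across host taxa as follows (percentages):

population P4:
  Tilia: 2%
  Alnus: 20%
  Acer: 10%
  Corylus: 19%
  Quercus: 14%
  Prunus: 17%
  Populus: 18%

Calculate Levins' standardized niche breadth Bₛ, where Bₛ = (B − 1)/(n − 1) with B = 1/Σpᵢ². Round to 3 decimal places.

0.829

Convert percentages to proportions (divide by 100).
Σpᵢ² = 0.02² + 0.20² + 0.10² + 0.19² + 0.14² + 0.17² + 0.18² = 0.0004 + 0.0400 + 0.0100 + 0.0361 + 0.0196 + 0.0289 + 0.0324 = 0.1674
B = 1 / 0.1674 = 5.97372
Bₛ = (B − 1)/(n − 1) = (5.97372 − 1)/(7 − 1) = 4.97372/6 = 0.82895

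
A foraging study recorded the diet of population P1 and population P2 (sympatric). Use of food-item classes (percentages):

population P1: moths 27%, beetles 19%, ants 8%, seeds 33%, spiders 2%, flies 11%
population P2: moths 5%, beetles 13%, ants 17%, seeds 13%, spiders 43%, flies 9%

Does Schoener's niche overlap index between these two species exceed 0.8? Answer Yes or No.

Convert percentages to proportions (divide by 100).
Σ|p₁ᵢ − p₂ᵢ| = 0.22 + 0.06 + 0.09 + 0.20 + 0.41 + 0.02 = 1.00
D = 1 − ½ × 1.00 = 1 − 0.500 = 0.5000
D = 0.5000 < 0.8 → No.

No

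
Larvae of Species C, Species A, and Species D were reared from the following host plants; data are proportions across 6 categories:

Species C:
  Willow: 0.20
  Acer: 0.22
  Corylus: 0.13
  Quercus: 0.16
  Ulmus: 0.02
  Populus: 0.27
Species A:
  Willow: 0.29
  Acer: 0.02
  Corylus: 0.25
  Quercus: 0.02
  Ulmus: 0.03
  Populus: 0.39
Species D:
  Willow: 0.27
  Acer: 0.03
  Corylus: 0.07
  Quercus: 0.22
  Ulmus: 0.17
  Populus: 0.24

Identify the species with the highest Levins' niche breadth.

Σp_Cᵢ² = 0.20² + 0.22² + 0.13² + 0.16² + 0.02² + 0.27² = 0.0400 + 0.0484 + 0.0169 + 0.0256 + 0.0004 + 0.0729 = 0.2042
B_C = 1 / 0.2042 = 4.8972
Σp_Aᵢ² = 0.29² + 0.02² + 0.25² + 0.02² + 0.03² + 0.39² = 0.0841 + 0.0004 + 0.0625 + 0.0004 + 0.0009 + 0.1521 = 0.3004
B_A = 1 / 0.3004 = 3.3289
Σp_Dᵢ² = 0.27² + 0.03² + 0.07² + 0.22² + 0.17² + 0.24² = 0.0729 + 0.0009 + 0.0049 + 0.0484 + 0.0289 + 0.0576 = 0.2136
B_D = 1 / 0.2136 = 4.6816
Highest B → broadest niche (most generalist): Species C (B = 4.90).

Species C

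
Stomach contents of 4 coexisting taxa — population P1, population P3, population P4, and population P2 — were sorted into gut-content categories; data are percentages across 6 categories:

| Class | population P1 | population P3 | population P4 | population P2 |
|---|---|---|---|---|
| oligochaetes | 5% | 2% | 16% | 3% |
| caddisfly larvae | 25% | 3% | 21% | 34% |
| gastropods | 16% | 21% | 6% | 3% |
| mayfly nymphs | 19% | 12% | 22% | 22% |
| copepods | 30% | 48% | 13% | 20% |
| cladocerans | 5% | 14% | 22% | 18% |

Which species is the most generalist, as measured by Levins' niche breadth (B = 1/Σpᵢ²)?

Convert percentages to proportions (divide by 100).
Σp_P1ᵢ² = 0.05² + 0.25² + 0.16² + 0.19² + 0.30² + 0.05² = 0.0025 + 0.0625 + 0.0256 + 0.0361 + 0.0900 + 0.0025 = 0.2192
B_P1 = 1 / 0.2192 = 4.5620
Σp_P3ᵢ² = 0.02² + 0.03² + 0.21² + 0.12² + 0.48² + 0.14² = 0.0004 + 0.0009 + 0.0441 + 0.0144 + 0.2304 + 0.0196 = 0.3098
B_P3 = 1 / 0.3098 = 3.2279
Σp_P4ᵢ² = 0.16² + 0.21² + 0.06² + 0.22² + 0.13² + 0.22² = 0.0256 + 0.0441 + 0.0036 + 0.0484 + 0.0169 + 0.0484 = 0.1870
B_P4 = 1 / 0.1870 = 5.3476
Σp_P2ᵢ² = 0.03² + 0.34² + 0.03² + 0.22² + 0.20² + 0.18² = 0.0009 + 0.1156 + 0.0009 + 0.0484 + 0.0400 + 0.0324 = 0.2382
B_P2 = 1 / 0.2382 = 4.1982
Highest B → broadest niche (most generalist): population P4 (B = 5.35).

population P4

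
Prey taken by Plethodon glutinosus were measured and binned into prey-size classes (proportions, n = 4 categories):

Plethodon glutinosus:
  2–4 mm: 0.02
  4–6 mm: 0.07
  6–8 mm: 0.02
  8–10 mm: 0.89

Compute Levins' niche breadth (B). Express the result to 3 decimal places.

1.253

Σpᵢ² = 0.02² + 0.07² + 0.02² + 0.89² = 0.0004 + 0.0049 + 0.0004 + 0.7921 = 0.7978
B = 1 / 0.7978 = 1.25345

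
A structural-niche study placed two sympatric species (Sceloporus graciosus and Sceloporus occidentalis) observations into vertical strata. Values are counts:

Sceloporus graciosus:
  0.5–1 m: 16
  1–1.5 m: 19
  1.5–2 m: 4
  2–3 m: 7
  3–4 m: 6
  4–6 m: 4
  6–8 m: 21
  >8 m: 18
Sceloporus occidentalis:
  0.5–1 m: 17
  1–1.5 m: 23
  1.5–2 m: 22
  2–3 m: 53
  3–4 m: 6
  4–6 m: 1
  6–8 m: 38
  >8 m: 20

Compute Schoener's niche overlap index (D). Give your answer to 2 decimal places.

Proportions for Sceloporus graciosus (n=95): 16/95=0.1684, 19/95=0.2000, 4/95=0.0421, 7/95=0.0737, 6/95=0.0632, 4/95=0.0421, 21/95=0.2211, 18/95=0.1895
Proportions for Sceloporus occidentalis (n=180): 17/180=0.0944, 23/180=0.1278, 22/180=0.1222, 53/180=0.2944, 6/180=0.0333, 1/180=0.0056, 38/180=0.2111, 20/180=0.1111
Σ|p₁ᵢ − p₂ᵢ| = 0.0740 + 0.0722 + 0.0801 + 0.2207 + 0.0299 + 0.0365 + 0.0100 + 0.0784 = 0.6018
D = 1 − ½ × 0.6018 = 1 − 0.30090 = 0.69910

0.70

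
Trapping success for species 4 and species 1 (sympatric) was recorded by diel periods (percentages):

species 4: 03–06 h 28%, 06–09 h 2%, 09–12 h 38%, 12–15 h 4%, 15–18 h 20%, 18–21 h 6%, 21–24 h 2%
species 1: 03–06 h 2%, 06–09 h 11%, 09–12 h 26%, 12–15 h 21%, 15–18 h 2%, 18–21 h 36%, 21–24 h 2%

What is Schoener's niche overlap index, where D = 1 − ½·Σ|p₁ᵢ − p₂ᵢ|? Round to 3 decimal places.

Convert percentages to proportions (divide by 100).
Σ|p₁ᵢ − p₂ᵢ| = 0.26 + 0.09 + 0.12 + 0.17 + 0.18 + 0.30 + 0.00 = 1.12
D = 1 − ½ × 1.12 = 1 − 0.560 = 0.44000

0.440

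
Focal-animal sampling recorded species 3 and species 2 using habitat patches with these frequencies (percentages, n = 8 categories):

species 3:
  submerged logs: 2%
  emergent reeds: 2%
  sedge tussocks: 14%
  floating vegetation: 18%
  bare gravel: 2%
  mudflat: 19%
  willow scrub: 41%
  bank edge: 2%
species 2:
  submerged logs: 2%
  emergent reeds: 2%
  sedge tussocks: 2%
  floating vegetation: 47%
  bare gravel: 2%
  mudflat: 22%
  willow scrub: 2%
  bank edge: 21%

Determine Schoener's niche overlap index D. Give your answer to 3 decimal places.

0.490

Convert percentages to proportions (divide by 100).
Σ|p₁ᵢ − p₂ᵢ| = 0.00 + 0.00 + 0.12 + 0.29 + 0.00 + 0.03 + 0.39 + 0.19 = 1.02
D = 1 − ½ × 1.02 = 1 − 0.510 = 0.49000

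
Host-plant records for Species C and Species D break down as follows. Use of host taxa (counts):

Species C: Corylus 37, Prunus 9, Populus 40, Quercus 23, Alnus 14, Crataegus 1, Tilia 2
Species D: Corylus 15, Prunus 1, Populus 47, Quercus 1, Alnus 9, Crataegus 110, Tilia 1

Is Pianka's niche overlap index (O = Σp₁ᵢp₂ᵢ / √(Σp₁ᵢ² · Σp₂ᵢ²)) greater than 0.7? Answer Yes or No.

No

Proportions for Species C (n=126): 37/126=0.2937, 9/126=0.0714, 40/126=0.3175, 23/126=0.1825, 14/126=0.1111, 1/126=0.0079, 2/126=0.0159
Proportions for Species D (n=184): 15/184=0.0815, 1/184=0.0054, 47/184=0.2554, 1/184=0.0054, 9/184=0.0489, 110/184=0.5978, 1/184=0.0054
Σ p₁ᵢp₂ᵢ = 0.023937 + 0.000386 + 0.081090 + 0.000986 + 0.005433 + 0.004723 + 0.000086 = 0.116641
Σp_1ᵢ² = 0.2937² + 0.0714² + 0.3175² + 0.1825² + 0.1111² + 0.0079² + 0.0159² = 0.086260 + 0.005098 + 0.100806 + 0.033306 + 0.012343 + 0.000062 + 0.000253 = 0.238128
Σp_2ᵢ² = 0.0815² + 0.0054² + 0.2554² + 0.0054² + 0.0489² + 0.5978² + 0.0054² = 0.006642 + 0.000029 + 0.065229 + 0.000029 + 0.002391 + 0.357365 + 0.000029 = 0.431714
O = 0.116641 / √(0.238128 × 0.431714) = 0.116641 / 0.3206294 = 0.3638
O = 0.3638 < 0.7 → No.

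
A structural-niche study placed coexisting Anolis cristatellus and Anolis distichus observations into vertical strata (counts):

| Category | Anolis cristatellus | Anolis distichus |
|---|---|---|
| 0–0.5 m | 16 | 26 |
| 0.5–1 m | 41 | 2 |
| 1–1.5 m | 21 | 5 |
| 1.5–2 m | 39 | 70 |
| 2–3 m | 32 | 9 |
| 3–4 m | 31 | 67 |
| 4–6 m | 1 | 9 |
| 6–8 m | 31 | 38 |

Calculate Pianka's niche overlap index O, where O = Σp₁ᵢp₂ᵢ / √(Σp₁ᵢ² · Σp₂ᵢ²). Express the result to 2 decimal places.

0.77

Proportions for Anolis cristatellus (n=212): 16/212=0.0755, 41/212=0.1934, 21/212=0.0991, 39/212=0.1840, 32/212=0.1509, 31/212=0.1462, 1/212=0.0047, 31/212=0.1462
Proportions for Anolis distichus (n=226): 26/226=0.1150, 2/226=0.0088, 5/226=0.0221, 70/226=0.3097, 9/226=0.0398, 67/226=0.2965, 9/226=0.0398, 38/226=0.1681
Σ p₁ᵢp₂ᵢ = 0.008683 + 0.001702 + 0.002190 + 0.056985 + 0.006006 + 0.043348 + 0.000187 + 0.024576 = 0.143677
Σp_1ᵢ² = 0.0755² + 0.1934² + 0.0991² + 0.1840² + 0.1509² + 0.1462² + 0.0047² + 0.1462² = 0.005700 + 0.037404 + 0.009821 + 0.033856 + 0.022771 + 0.021374 + 0.000022 + 0.021374 = 0.152322
Σp_2ᵢ² = 0.1150² + 0.0088² + 0.0221² + 0.3097² + 0.0398² + 0.2965² + 0.0398² + 0.1681² = 0.013225 + 0.000077 + 0.000488 + 0.095914 + 0.001584 + 0.087912 + 0.001584 + 0.028258 = 0.229042
O = 0.143677 / √(0.152322 × 0.229042) = 0.143677 / 0.1867837 = 0.7692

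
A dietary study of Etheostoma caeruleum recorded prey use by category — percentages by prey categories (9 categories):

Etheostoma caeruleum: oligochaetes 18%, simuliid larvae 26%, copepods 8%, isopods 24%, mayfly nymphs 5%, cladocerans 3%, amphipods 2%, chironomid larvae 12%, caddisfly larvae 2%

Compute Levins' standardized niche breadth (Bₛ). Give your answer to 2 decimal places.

0.56

Convert percentages to proportions (divide by 100).
Σpᵢ² = 0.18² + 0.26² + 0.08² + 0.24² + 0.05² + 0.03² + 0.02² + 0.12² + 0.02² = 0.0324 + 0.0676 + 0.0064 + 0.0576 + 0.0025 + 0.0009 + 0.0004 + 0.0144 + 0.0004 = 0.1826
B = 1 / 0.1826 = 5.4765
Bₛ = (B − 1)/(n − 1) = (5.4765 − 1)/(9 − 1) = 4.4765/8 = 0.5596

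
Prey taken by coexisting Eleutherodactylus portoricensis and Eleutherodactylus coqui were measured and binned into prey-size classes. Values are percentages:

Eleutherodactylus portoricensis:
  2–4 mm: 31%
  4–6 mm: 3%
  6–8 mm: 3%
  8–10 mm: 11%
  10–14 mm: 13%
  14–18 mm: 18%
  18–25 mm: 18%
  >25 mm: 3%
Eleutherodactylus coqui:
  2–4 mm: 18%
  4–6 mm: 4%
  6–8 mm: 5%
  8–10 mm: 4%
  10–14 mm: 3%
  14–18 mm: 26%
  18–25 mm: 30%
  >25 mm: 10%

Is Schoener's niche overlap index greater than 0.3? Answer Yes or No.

Convert percentages to proportions (divide by 100).
Σ|p₁ᵢ − p₂ᵢ| = 0.13 + 0.01 + 0.02 + 0.07 + 0.10 + 0.08 + 0.12 + 0.07 = 0.60
D = 1 − ½ × 0.60 = 1 − 0.300 = 0.7000
D = 0.7000 > 0.3 → Yes.

Yes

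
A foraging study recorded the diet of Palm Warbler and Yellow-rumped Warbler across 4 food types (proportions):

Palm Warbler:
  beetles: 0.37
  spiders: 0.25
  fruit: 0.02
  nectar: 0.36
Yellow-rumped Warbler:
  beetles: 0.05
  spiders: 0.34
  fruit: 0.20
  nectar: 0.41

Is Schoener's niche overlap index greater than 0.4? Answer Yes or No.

Yes

Σ|p₁ᵢ − p₂ᵢ| = 0.32 + 0.09 + 0.18 + 0.05 = 0.64
D = 1 − ½ × 0.64 = 1 − 0.320 = 0.6800
D = 0.6800 > 0.4 → Yes.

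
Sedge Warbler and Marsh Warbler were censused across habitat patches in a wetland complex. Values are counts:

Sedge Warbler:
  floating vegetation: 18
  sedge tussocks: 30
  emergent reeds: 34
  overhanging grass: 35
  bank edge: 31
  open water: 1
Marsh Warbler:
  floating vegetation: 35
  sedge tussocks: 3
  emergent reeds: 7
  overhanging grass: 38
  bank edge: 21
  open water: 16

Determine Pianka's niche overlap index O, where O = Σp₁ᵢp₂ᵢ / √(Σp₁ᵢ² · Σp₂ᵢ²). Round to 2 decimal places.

Proportions for Sedge Warbler (n=149): 18/149=0.1208, 30/149=0.2013, 34/149=0.2282, 35/149=0.2349, 31/149=0.2081, 1/149=0.0067
Proportions for Marsh Warbler (n=120): 35/120=0.2917, 3/120=0.0250, 7/120=0.0583, 38/120=0.3167, 21/120=0.1750, 16/120=0.1333
Σ p₁ᵢp₂ᵢ = 0.035237 + 0.005033 + 0.013304 + 0.074393 + 0.036418 + 0.000893 = 0.165278
Σp_1ᵢ² = 0.1208² + 0.2013² + 0.2282² + 0.2349² + 0.2081² + 0.0067² = 0.014593 + 0.040522 + 0.052075 + 0.055178 + 0.043306 + 0.000045 = 0.205719
Σp_2ᵢ² = 0.2917² + 0.0250² + 0.0583² + 0.3167² + 0.1750² + 0.1333² = 0.085089 + 0.000625 + 0.003399 + 0.100299 + 0.030625 + 0.017769 = 0.237806
O = 0.165278 / √(0.205719 × 0.237806) = 0.165278 / 0.2211814 = 0.7473

0.75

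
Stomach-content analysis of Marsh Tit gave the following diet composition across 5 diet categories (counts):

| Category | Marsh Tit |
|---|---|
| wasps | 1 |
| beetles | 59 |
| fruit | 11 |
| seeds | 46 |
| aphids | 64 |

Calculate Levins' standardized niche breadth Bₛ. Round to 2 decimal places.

0.58

Proportions for Marsh Tit (n=181): 1/181=0.0055, 59/181=0.3260, 11/181=0.0608, 46/181=0.2541, 64/181=0.3536
Σpᵢ² = 0.0055² + 0.3260² + 0.0608² + 0.2541² + 0.3536² = 0.000030 + 0.106276 + 0.003697 + 0.064567 + 0.125033 = 0.299603
B = 1 / 0.299603 = 3.3378
Bₛ = (B − 1)/(n − 1) = (3.3378 − 1)/(5 − 1) = 2.3378/4 = 0.5845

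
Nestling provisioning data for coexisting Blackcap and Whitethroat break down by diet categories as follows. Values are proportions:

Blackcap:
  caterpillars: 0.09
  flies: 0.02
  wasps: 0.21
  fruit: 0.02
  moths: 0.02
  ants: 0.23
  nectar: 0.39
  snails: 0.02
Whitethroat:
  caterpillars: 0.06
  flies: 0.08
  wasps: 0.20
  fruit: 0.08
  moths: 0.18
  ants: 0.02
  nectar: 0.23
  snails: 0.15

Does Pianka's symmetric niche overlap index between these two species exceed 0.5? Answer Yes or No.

Yes

Σ p₁ᵢp₂ᵢ = 0.0054 + 0.0016 + 0.0420 + 0.0016 + 0.0036 + 0.0046 + 0.0897 + 0.0030 = 0.1515
Σp_1ᵢ² = 0.09² + 0.02² + 0.21² + 0.02² + 0.02² + 0.23² + 0.39² + 0.02² = 0.0081 + 0.0004 + 0.0441 + 0.0004 + 0.0004 + 0.0529 + 0.1521 + 0.0004 = 0.2588
Σp_2ᵢ² = 0.06² + 0.08² + 0.20² + 0.08² + 0.18² + 0.02² + 0.23² + 0.15² = 0.0036 + 0.0064 + 0.0400 + 0.0064 + 0.0324 + 0.0004 + 0.0529 + 0.0225 = 0.1646
O = 0.1515 / √(0.2588 × 0.1646) = 0.1515 / 0.20639 = 0.7340
O = 0.7340 > 0.5 → Yes.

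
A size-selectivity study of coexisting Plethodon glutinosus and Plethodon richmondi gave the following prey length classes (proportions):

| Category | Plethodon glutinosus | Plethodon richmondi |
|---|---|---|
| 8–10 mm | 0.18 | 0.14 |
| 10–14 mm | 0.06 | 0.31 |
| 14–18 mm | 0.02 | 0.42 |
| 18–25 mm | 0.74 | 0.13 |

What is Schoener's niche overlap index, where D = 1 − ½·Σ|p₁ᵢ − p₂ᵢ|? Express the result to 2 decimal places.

Σ|p₁ᵢ − p₂ᵢ| = 0.04 + 0.25 + 0.40 + 0.61 = 1.30
D = 1 − ½ × 1.30 = 1 − 0.650 = 0.3500

0.35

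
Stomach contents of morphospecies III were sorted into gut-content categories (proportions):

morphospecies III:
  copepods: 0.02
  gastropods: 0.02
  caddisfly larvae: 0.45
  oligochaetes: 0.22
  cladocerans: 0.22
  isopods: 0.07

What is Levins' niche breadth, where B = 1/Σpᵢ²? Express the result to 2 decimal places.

Σpᵢ² = 0.02² + 0.02² + 0.45² + 0.22² + 0.22² + 0.07² = 0.0004 + 0.0004 + 0.2025 + 0.0484 + 0.0484 + 0.0049 = 0.3050
B = 1 / 0.3050 = 3.2787

3.28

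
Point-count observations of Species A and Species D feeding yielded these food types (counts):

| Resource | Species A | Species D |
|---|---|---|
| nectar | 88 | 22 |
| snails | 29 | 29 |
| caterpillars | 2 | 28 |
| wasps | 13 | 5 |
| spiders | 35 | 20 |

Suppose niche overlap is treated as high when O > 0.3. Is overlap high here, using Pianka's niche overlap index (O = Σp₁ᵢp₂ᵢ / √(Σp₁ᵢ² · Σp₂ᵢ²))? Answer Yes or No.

Yes

Proportions for Species A (n=167): 88/167=0.5269, 29/167=0.1737, 2/167=0.0120, 13/167=0.0778, 35/167=0.2096
Proportions for Species D (n=104): 22/104=0.2115, 29/104=0.2788, 28/104=0.2692, 5/104=0.0481, 20/104=0.1923
Σ p₁ᵢp₂ᵢ = 0.111439 + 0.048428 + 0.003230 + 0.003742 + 0.040306 = 0.207145
Σp_1ᵢ² = 0.5269² + 0.1737² + 0.0120² + 0.0778² + 0.2096² = 0.277624 + 0.030172 + 0.000144 + 0.006053 + 0.043932 = 0.357925
Σp_2ᵢ² = 0.2115² + 0.2788² + 0.2692² + 0.0481² + 0.1923² = 0.044732 + 0.077729 + 0.072469 + 0.002314 + 0.036979 = 0.234223
O = 0.207145 / √(0.357925 × 0.234223) = 0.207145 / 0.2895415 = 0.7154
O = 0.7154 > 0.3 → Yes.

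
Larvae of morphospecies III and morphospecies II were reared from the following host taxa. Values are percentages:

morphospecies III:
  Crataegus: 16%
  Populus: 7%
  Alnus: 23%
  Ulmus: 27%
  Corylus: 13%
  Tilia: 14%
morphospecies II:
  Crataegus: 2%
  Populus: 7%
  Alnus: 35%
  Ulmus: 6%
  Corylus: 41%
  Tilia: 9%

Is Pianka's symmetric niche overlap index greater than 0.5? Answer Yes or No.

Yes

Convert percentages to proportions (divide by 100).
Σ p₁ᵢp₂ᵢ = 0.0032 + 0.0049 + 0.0805 + 0.0162 + 0.0533 + 0.0126 = 0.1707
Σp_1ᵢ² = 0.16² + 0.07² + 0.23² + 0.27² + 0.13² + 0.14² = 0.0256 + 0.0049 + 0.0529 + 0.0729 + 0.0169 + 0.0196 = 0.1928
Σp_2ᵢ² = 0.02² + 0.07² + 0.35² + 0.06² + 0.41² + 0.09² = 0.0004 + 0.0049 + 0.1225 + 0.0036 + 0.1681 + 0.0081 = 0.3076
O = 0.1707 / √(0.1928 × 0.3076) = 0.1707 / 0.24353 = 0.7009
O = 0.7009 > 0.5 → Yes.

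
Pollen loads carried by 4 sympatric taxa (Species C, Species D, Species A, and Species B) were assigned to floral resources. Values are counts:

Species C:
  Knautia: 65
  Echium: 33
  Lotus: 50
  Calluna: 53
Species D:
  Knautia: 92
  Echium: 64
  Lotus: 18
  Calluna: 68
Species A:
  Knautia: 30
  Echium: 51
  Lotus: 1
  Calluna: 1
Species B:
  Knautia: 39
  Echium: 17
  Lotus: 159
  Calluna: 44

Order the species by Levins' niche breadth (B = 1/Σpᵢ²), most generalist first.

Species C > Species D > Species B > Species A

Proportions for Species C (n=201): 65/201=0.3234, 33/201=0.1642, 50/201=0.2488, 53/201=0.2637
Proportions for Species D (n=242): 92/242=0.3802, 64/242=0.2645, 18/242=0.0744, 68/242=0.2810
Proportions for Species A (n=83): 30/83=0.3614, 51/83=0.6145, 1/83=0.0120, 1/83=0.0120
Proportions for Species B (n=259): 39/259=0.1506, 17/259=0.0656, 159/259=0.6139, 44/259=0.1699
Σp_Cᵢ² = 0.3234² + 0.1642² + 0.2488² + 0.2637² = 0.104588 + 0.026962 + 0.061901 + 0.069538 = 0.262989
B_C = 1 / 0.262989 = 3.8024
Σp_Dᵢ² = 0.3802² + 0.2645² + 0.0744² + 0.2810² = 0.144552 + 0.069960 + 0.005535 + 0.078961 = 0.299008
B_D = 1 / 0.299008 = 3.3444
Σp_Aᵢ² = 0.3614² + 0.6145² + 0.0120² + 0.0120² = 0.130610 + 0.377610 + 0.000144 + 0.000144 = 0.508508
B_A = 1 / 0.508508 = 1.9665
Σp_Bᵢ² = 0.1506² + 0.0656² + 0.6139² + 0.1699² = 0.022680 + 0.004303 + 0.376873 + 0.028866 = 0.432722
B_B = 1 / 0.432722 = 2.3110
Ranking by B (broadest → narrowest): Species C (3.80) > Species D (3.34) > Species B (2.31) > Species A (1.97)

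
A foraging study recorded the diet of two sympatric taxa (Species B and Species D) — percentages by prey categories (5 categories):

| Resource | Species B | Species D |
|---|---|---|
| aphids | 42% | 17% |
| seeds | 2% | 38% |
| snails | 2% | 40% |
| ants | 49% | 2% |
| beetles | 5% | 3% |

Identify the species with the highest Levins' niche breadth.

Species D

Convert percentages to proportions (divide by 100).
Σp_Bᵢ² = 0.42² + 0.02² + 0.02² + 0.49² + 0.05² = 0.1764 + 0.0004 + 0.0004 + 0.2401 + 0.0025 = 0.4198
B_B = 1 / 0.4198 = 2.3821
Σp_Dᵢ² = 0.17² + 0.38² + 0.40² + 0.02² + 0.03² = 0.0289 + 0.1444 + 0.1600 + 0.0004 + 0.0009 = 0.3346
B_D = 1 / 0.3346 = 2.9886
Highest B → broadest niche (most generalist): Species D (B = 2.99).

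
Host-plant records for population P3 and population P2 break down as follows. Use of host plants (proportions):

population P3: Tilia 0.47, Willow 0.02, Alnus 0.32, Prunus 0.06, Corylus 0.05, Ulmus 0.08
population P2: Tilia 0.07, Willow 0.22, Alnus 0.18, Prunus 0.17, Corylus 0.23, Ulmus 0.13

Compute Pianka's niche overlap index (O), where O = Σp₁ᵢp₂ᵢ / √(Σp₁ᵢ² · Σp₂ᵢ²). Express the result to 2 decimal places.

0.51

Σ p₁ᵢp₂ᵢ = 0.0329 + 0.0044 + 0.0576 + 0.0102 + 0.0115 + 0.0104 = 0.1270
Σp_1ᵢ² = 0.47² + 0.02² + 0.32² + 0.06² + 0.05² + 0.08² = 0.2209 + 0.0004 + 0.1024 + 0.0036 + 0.0025 + 0.0064 = 0.3362
Σp_2ᵢ² = 0.07² + 0.22² + 0.18² + 0.17² + 0.23² + 0.13² = 0.0049 + 0.0484 + 0.0324 + 0.0289 + 0.0529 + 0.0169 = 0.1844
O = 0.1270 / √(0.3362 × 0.1844) = 0.1270 / 0.24899 = 0.5101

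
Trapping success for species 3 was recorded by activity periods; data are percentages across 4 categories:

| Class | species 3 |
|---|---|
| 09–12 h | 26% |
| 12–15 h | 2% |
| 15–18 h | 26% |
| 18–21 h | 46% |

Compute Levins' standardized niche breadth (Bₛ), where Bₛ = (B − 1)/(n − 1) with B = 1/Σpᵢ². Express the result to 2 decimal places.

Convert percentages to proportions (divide by 100).
Σpᵢ² = 0.26² + 0.02² + 0.26² + 0.46² = 0.0676 + 0.0004 + 0.0676 + 0.2116 = 0.3472
B = 1 / 0.3472 = 2.8802
Bₛ = (B − 1)/(n − 1) = (2.8802 − 1)/(4 − 1) = 1.8802/3 = 0.6267

0.63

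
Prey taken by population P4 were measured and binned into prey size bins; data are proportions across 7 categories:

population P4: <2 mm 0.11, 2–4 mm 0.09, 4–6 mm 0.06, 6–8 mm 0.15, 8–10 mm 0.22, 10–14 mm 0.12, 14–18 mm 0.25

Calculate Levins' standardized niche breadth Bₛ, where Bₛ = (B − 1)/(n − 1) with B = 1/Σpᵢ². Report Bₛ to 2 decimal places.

Σpᵢ² = 0.11² + 0.09² + 0.06² + 0.15² + 0.22² + 0.12² + 0.25² = 0.0121 + 0.0081 + 0.0036 + 0.0225 + 0.0484 + 0.0144 + 0.0625 = 0.1716
B = 1 / 0.1716 = 5.8275
Bₛ = (B − 1)/(n − 1) = (5.8275 − 1)/(7 − 1) = 4.8275/6 = 0.8046

0.80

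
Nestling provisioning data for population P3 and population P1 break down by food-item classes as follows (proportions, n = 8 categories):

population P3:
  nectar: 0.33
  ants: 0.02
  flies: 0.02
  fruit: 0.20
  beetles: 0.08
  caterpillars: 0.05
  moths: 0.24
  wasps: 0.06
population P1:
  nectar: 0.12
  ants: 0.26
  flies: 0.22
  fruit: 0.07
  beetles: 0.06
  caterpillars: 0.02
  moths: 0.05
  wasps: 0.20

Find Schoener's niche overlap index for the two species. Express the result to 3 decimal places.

0.420

Σ|p₁ᵢ − p₂ᵢ| = 0.21 + 0.24 + 0.20 + 0.13 + 0.02 + 0.03 + 0.19 + 0.14 = 1.16
D = 1 − ½ × 1.16 = 1 − 0.580 = 0.42000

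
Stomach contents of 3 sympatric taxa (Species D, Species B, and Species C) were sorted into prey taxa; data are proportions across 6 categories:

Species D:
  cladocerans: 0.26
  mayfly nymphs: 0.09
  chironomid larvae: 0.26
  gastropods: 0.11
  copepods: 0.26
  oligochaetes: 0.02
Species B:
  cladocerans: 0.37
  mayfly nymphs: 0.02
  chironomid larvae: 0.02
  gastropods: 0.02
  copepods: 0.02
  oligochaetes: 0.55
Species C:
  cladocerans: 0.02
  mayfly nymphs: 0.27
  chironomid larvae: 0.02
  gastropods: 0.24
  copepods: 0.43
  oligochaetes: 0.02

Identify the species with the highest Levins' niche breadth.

Species D

Σp_Dᵢ² = 0.26² + 0.09² + 0.26² + 0.11² + 0.26² + 0.02² = 0.0676 + 0.0081 + 0.0676 + 0.0121 + 0.0676 + 0.0004 = 0.2234
B_D = 1 / 0.2234 = 4.4763
Σp_Bᵢ² = 0.37² + 0.02² + 0.02² + 0.02² + 0.02² + 0.55² = 0.1369 + 0.0004 + 0.0004 + 0.0004 + 0.0004 + 0.3025 = 0.4410
B_B = 1 / 0.4410 = 2.2676
Σp_Cᵢ² = 0.02² + 0.27² + 0.02² + 0.24² + 0.43² + 0.02² = 0.0004 + 0.0729 + 0.0004 + 0.0576 + 0.1849 + 0.0004 = 0.3166
B_C = 1 / 0.3166 = 3.1586
Highest B → broadest niche (most generalist): Species D (B = 4.48).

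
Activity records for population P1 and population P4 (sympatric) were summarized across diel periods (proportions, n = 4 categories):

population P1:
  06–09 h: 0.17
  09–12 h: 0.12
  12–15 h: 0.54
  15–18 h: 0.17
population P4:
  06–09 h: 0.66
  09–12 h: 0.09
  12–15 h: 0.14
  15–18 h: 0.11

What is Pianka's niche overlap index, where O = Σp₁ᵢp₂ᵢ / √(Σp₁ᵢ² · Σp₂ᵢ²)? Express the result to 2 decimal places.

0.52

Σ p₁ᵢp₂ᵢ = 0.1122 + 0.0108 + 0.0756 + 0.0187 = 0.2173
Σp_1ᵢ² = 0.17² + 0.12² + 0.54² + 0.17² = 0.0289 + 0.0144 + 0.2916 + 0.0289 = 0.3638
Σp_2ᵢ² = 0.66² + 0.09² + 0.14² + 0.11² = 0.4356 + 0.0081 + 0.0196 + 0.0121 = 0.4754
O = 0.2173 / √(0.3638 × 0.4754) = 0.2173 / 0.41587 = 0.5225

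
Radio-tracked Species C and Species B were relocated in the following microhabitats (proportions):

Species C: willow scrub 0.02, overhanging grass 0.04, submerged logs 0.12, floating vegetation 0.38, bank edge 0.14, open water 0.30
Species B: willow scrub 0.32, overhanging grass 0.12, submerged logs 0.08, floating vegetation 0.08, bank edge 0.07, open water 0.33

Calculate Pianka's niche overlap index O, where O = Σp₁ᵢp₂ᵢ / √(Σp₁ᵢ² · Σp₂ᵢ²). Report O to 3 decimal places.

Σ p₁ᵢp₂ᵢ = 0.0064 + 0.0048 + 0.0096 + 0.0304 + 0.0098 + 0.0990 = 0.1600
Σp_1ᵢ² = 0.02² + 0.04² + 0.12² + 0.38² + 0.14² + 0.30² = 0.0004 + 0.0016 + 0.0144 + 0.1444 + 0.0196 + 0.0900 = 0.2704
Σp_2ᵢ² = 0.32² + 0.12² + 0.08² + 0.08² + 0.07² + 0.33² = 0.1024 + 0.0144 + 0.0064 + 0.0064 + 0.0049 + 0.1089 = 0.2434
O = 0.1600 / √(0.2704 × 0.2434) = 0.1600 / 0.256545 = 0.62367

0.624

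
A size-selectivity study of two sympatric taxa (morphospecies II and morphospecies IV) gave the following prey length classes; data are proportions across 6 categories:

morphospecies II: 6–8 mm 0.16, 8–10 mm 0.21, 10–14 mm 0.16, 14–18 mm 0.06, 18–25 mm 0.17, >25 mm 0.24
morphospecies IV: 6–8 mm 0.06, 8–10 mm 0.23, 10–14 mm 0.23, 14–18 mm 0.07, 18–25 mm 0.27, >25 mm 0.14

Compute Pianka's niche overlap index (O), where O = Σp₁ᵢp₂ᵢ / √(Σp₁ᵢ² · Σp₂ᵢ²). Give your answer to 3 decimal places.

Σ p₁ᵢp₂ᵢ = 0.0096 + 0.0483 + 0.0368 + 0.0042 + 0.0459 + 0.0336 = 0.1784
Σp_1ᵢ² = 0.16² + 0.21² + 0.16² + 0.06² + 0.17² + 0.24² = 0.0256 + 0.0441 + 0.0256 + 0.0036 + 0.0289 + 0.0576 = 0.1854
Σp_2ᵢ² = 0.06² + 0.23² + 0.23² + 0.07² + 0.27² + 0.14² = 0.0036 + 0.0529 + 0.0529 + 0.0049 + 0.0729 + 0.0196 = 0.2068
O = 0.1784 / √(0.1854 × 0.2068) = 0.1784 / 0.195808 = 0.91110

0.911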